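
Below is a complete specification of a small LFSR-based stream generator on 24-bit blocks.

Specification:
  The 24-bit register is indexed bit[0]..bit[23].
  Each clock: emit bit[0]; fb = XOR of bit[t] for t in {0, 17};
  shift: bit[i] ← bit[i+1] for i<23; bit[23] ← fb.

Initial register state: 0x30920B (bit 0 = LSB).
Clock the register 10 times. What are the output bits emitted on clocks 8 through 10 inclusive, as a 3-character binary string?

001

reg_0 = 0x30920B
clock 1: out=1, reg = 0x984905
clock 2: out=1, reg = 0xCC2482
clock 3: out=0, reg = 0x661241
clock 4: out=1, reg = 0x330920
clock 5: out=0, reg = 0x998490
clock 6: out=0, reg = 0x4CC248
clock 7: out=0, reg = 0x266124
clock 8: out=0, reg = 0x933092
clock 9: out=0, reg = 0xC99849
clock 10: out=1, reg = 0xE4CC24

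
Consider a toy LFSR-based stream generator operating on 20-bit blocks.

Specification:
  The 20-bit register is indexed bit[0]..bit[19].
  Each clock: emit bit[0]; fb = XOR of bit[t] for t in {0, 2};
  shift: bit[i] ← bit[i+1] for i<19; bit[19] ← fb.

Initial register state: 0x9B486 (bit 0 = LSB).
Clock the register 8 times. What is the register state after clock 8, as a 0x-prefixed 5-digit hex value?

0xA79B4

reg_0 = 0x9B486
clock 1: out=0, reg = 0xCDA43
clock 2: out=1, reg = 0xE6D21
clock 3: out=1, reg = 0xF3690
clock 4: out=0, reg = 0x79B48
clock 5: out=0, reg = 0x3CDA4
clock 6: out=0, reg = 0x9E6D2
clock 7: out=0, reg = 0x4F369
clock 8: out=1, reg = 0xA79B4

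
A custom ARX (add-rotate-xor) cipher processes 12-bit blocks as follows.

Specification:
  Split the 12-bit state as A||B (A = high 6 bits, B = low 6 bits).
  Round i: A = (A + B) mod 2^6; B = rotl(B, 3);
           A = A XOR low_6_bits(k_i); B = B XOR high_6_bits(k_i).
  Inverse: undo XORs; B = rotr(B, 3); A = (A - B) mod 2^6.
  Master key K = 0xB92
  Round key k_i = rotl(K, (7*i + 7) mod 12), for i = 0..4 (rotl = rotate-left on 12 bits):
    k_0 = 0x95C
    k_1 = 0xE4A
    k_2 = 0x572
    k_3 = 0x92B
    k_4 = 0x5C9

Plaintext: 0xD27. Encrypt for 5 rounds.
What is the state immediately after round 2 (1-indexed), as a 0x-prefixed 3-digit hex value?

s_0 = plaintext = 0xD27
s_1 = Round(s_0, k_0) = 0x1D9
s_2 = Round(s_1, k_1) = 0xAB2
s_3 = Round(s_2, k_2) = 0xB83
s_4 = Round(s_3, k_3) = 0x6BC
s_5 = Round(s_4, k_4) = 0x7F0

0xAB2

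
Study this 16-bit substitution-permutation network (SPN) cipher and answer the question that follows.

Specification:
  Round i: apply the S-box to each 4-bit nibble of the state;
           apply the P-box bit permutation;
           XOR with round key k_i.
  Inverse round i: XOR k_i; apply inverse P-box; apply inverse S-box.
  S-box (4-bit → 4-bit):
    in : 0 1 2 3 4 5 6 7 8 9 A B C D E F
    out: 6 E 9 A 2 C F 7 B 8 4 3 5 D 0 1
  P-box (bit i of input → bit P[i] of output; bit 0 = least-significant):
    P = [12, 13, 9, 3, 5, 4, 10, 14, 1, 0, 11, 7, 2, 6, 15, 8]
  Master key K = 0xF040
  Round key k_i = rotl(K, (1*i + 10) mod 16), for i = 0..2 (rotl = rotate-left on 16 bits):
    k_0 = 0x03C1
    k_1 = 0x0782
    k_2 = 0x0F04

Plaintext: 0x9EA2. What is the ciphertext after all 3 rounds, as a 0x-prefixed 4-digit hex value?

s_0 = plaintext = 0x9EA2
s_1 = Round(s_0, k_0) = 0x16C9
s_2 = Round(s_1, k_1) = 0x8A69
s_3 = Round(s_2, k_2) = 0x4278

0x4278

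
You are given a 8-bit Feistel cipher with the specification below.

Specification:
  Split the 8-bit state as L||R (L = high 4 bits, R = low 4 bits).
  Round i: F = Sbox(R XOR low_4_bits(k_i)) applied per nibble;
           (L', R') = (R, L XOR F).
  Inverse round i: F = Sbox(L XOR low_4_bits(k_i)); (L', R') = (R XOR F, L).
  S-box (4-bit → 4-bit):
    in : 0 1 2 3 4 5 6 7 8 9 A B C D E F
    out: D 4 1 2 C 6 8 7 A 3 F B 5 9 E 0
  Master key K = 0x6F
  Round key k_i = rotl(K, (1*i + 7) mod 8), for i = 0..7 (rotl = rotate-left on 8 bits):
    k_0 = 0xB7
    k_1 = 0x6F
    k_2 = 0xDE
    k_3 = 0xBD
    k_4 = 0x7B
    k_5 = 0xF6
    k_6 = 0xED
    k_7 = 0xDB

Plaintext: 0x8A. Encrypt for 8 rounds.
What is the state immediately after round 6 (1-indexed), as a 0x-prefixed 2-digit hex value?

0x72

s_0 = plaintext = 0x8A
s_1 = Round(s_0, k_0) = 0xA1
s_2 = Round(s_1, k_1) = 0x14
s_3 = Round(s_2, k_2) = 0x4E
s_4 = Round(s_3, k_3) = 0xE6
s_5 = Round(s_4, k_4) = 0x67
s_6 = Round(s_5, k_5) = 0x72
s_7 = Round(s_6, k_6) = 0x27
s_8 = Round(s_7, k_7) = 0x77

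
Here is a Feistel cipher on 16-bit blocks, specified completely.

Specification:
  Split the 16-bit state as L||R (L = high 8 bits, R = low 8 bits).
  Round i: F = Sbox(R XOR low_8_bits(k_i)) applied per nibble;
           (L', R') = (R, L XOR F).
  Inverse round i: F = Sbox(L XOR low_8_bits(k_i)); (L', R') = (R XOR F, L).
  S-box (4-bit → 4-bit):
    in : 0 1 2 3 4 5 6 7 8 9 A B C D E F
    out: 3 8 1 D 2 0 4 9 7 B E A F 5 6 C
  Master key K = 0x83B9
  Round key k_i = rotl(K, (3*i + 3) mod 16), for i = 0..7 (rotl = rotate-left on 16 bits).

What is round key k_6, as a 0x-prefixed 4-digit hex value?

0x7730

K = 0x83B9
k_0 = rotl(K, (3*0+3) mod 16) = rotl(K, 3) = 0x1DCC
k_1 = rotl(K, (3*1+3) mod 16) = rotl(K, 6) = 0xEE60
k_2 = rotl(K, (3*2+3) mod 16) = rotl(K, 9) = 0x7307
k_3 = rotl(K, (3*3+3) mod 16) = rotl(K, 12) = 0x983B
k_4 = rotl(K, (3*4+3) mod 16) = rotl(K, 15) = 0xC1DC
k_5 = rotl(K, (3*5+3) mod 16) = rotl(K, 2) = 0x0EE6
k_6 = rotl(K, (3*6+3) mod 16) = rotl(K, 5) = 0x7730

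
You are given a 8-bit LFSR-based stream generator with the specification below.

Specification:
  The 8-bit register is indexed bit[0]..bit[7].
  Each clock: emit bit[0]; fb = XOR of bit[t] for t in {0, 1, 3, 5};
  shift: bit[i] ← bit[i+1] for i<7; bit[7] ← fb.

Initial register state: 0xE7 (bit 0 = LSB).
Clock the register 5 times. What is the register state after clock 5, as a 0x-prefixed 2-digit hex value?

0xBF

reg_0 = 0xE7
clock 1: out=1, reg = 0xF3
clock 2: out=1, reg = 0xF9
clock 3: out=1, reg = 0xFC
clock 4: out=0, reg = 0x7E
clock 5: out=0, reg = 0xBF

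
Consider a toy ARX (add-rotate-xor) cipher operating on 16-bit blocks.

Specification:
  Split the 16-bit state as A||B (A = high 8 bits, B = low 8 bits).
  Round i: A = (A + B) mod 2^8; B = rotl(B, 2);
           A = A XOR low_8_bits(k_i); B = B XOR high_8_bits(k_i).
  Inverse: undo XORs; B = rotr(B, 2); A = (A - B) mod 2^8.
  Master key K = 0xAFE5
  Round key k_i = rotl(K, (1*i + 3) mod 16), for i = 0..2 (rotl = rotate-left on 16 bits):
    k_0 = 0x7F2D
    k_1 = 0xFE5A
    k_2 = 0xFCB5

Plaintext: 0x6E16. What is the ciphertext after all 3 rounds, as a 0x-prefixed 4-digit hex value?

0x5975

s_0 = plaintext = 0x6E16
s_1 = Round(s_0, k_0) = 0xA927
s_2 = Round(s_1, k_1) = 0x8A62
s_3 = Round(s_2, k_2) = 0x5975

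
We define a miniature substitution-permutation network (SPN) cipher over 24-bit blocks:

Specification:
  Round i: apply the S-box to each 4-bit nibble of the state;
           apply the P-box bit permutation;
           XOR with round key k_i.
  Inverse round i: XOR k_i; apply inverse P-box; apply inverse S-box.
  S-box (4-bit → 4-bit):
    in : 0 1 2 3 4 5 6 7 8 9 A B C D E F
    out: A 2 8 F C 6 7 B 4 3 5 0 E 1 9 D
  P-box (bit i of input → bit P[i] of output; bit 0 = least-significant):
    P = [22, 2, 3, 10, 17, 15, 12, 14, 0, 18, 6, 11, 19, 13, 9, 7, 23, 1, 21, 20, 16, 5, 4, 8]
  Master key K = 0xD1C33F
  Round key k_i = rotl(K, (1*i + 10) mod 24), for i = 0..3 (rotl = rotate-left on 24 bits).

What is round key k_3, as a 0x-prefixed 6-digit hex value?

0x67FA38

K = 0xD1C33F
k_0 = rotl(K, (1*0+10) mod 24) = rotl(K, 10) = 0x0CFF47
k_1 = rotl(K, (1*1+10) mod 24) = rotl(K, 11) = 0x19FE8E
k_2 = rotl(K, (1*2+10) mod 24) = rotl(K, 12) = 0x33FD1C
k_3 = rotl(K, (1*3+10) mod 24) = rotl(K, 13) = 0x67FA38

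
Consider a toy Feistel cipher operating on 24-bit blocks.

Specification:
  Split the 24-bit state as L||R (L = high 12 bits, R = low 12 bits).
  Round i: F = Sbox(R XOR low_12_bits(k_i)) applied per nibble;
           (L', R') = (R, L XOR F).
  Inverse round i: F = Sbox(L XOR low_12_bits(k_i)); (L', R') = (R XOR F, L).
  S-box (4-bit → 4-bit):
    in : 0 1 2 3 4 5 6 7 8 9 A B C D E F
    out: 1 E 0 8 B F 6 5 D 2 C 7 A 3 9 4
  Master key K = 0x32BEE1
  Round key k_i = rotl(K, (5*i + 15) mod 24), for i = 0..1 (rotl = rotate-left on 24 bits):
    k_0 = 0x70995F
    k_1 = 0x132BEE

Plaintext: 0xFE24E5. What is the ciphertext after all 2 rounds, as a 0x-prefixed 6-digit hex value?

0xC9E1B4

s_0 = plaintext = 0xFE24E5
s_1 = Round(s_0, k_0) = 0x4E5C9E
s_2 = Round(s_1, k_1) = 0xC9E1B4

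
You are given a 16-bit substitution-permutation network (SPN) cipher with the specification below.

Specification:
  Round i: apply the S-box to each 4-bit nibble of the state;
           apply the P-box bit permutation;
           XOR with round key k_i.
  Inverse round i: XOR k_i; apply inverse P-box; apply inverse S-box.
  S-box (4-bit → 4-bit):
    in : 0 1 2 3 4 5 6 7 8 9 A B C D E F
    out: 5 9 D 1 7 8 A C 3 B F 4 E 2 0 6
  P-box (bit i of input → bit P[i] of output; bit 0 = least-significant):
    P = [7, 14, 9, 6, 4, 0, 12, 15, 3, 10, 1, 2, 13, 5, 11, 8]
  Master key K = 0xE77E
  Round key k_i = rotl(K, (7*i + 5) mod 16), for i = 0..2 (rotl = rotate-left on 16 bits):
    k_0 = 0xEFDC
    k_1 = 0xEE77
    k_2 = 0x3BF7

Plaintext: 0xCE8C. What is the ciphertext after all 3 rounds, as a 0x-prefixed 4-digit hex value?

s_0 = plaintext = 0xCE8C
s_1 = Round(s_0, k_0) = 0xA4AD
s_2 = Round(s_1, k_1) = 0x134C
s_3 = Round(s_2, k_2) = 0x48AE

0x48AE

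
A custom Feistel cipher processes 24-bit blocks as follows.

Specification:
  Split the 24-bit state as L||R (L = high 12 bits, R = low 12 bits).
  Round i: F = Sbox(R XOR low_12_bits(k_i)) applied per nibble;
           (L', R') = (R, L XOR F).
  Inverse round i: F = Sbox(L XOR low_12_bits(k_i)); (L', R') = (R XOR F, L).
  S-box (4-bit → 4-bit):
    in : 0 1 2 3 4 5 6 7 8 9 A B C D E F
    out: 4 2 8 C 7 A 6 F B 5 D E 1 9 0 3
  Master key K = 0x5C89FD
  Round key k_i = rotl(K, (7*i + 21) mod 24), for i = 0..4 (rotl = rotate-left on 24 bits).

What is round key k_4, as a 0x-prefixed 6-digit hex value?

K = 0x5C89FD
k_0 = rotl(K, (7*0+21) mod 24) = rotl(K, 21) = 0xAB913F
k_1 = rotl(K, (7*1+21) mod 24) = rotl(K, 4) = 0xC89FD5
k_2 = rotl(K, (7*2+21) mod 24) = rotl(K, 11) = 0x4FEAE4
k_3 = rotl(K, (7*3+21) mod 24) = rotl(K, 18) = 0xF57227
k_4 = rotl(K, (7*4+21) mod 24) = rotl(K, 1) = 0xB913FA

0xB913FA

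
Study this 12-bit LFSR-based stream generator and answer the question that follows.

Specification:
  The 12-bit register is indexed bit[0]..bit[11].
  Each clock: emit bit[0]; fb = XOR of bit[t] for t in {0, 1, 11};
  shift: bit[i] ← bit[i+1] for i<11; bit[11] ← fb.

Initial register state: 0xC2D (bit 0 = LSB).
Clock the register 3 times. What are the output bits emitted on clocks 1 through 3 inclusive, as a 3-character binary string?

reg_0 = 0xC2D
clock 1: out=1, reg = 0x616
clock 2: out=0, reg = 0xB0B
clock 3: out=1, reg = 0xD85

101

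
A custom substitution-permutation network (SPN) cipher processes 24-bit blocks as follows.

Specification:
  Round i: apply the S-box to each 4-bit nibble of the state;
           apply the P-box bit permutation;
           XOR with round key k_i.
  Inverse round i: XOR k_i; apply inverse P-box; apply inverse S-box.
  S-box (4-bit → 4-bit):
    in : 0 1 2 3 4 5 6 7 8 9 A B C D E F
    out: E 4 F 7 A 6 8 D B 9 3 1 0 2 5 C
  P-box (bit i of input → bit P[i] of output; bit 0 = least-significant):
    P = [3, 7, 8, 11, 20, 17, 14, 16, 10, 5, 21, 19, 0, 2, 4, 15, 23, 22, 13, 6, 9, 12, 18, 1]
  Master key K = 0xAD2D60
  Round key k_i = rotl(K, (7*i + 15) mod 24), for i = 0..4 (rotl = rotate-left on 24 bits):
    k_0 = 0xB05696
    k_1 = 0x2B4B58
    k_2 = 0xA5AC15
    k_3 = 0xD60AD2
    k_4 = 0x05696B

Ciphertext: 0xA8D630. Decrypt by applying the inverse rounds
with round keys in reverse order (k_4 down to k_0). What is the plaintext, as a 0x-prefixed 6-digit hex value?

s_0 = ciphertext = 0xA8D630
s_1 = InvRound(s_0, k_4) = 0x277767
s_2 = InvRound(s_1, k_3) = 0xD33370
s_3 = InvRound(s_2, k_2) = 0x3483AF
s_4 = InvRound(s_3, k_1) = 0xF62424
s_5 = InvRound(s_4, k_0) = 0x251D5D

0x251D5D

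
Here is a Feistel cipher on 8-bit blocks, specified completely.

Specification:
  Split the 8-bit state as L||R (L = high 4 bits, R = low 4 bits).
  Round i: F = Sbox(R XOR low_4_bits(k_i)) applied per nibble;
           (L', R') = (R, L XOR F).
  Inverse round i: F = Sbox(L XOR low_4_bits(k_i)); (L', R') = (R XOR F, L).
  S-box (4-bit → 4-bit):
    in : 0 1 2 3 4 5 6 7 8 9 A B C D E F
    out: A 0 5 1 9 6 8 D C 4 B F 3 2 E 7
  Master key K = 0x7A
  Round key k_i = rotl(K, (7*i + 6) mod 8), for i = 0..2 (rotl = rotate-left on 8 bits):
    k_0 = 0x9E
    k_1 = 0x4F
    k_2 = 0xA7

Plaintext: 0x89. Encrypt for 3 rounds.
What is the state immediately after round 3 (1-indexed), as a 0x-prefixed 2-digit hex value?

0x23

s_0 = plaintext = 0x89
s_1 = Round(s_0, k_0) = 0x95
s_2 = Round(s_1, k_1) = 0x52
s_3 = Round(s_2, k_2) = 0x23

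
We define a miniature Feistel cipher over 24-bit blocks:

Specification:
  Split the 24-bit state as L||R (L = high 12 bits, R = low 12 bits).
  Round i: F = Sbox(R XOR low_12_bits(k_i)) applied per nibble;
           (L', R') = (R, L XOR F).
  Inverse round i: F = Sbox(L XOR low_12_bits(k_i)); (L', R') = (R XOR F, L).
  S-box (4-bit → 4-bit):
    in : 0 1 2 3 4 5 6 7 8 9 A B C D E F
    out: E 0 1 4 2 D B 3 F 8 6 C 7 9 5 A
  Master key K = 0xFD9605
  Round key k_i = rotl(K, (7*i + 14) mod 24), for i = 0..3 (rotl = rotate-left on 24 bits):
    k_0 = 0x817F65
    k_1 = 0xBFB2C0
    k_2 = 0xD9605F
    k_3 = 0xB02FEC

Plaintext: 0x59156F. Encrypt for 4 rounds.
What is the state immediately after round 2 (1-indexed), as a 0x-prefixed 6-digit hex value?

0x3775AC

s_0 = plaintext = 0x59156F
s_1 = Round(s_0, k_0) = 0x56F377
s_2 = Round(s_1, k_1) = 0x3775AC
s_3 = Round(s_2, k_2) = 0x5ACED3
s_4 = Round(s_3, k_3) = 0xED35E6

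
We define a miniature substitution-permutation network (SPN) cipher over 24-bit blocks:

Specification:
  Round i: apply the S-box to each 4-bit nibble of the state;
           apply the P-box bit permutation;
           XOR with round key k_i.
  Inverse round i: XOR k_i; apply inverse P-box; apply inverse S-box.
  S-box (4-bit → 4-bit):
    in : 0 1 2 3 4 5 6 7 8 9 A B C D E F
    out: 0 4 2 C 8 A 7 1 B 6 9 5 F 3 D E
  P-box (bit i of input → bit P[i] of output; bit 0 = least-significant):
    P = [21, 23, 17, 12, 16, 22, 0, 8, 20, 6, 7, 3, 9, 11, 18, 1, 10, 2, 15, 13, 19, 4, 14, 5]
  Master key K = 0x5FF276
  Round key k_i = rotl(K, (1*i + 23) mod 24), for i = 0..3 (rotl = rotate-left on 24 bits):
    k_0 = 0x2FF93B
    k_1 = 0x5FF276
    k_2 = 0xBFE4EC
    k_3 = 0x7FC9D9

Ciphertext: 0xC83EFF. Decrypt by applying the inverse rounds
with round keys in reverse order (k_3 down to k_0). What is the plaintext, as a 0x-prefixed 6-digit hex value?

0x9B3856

s_0 = ciphertext = 0xC83EFF
s_1 = InvRound(s_0, k_3) = 0x3CE7AC
s_2 = InvRound(s_1, k_2) = 0x0072A9
s_3 = InvRound(s_2, k_1) = 0xD93C61
s_4 = InvRound(s_3, k_0) = 0x9B3856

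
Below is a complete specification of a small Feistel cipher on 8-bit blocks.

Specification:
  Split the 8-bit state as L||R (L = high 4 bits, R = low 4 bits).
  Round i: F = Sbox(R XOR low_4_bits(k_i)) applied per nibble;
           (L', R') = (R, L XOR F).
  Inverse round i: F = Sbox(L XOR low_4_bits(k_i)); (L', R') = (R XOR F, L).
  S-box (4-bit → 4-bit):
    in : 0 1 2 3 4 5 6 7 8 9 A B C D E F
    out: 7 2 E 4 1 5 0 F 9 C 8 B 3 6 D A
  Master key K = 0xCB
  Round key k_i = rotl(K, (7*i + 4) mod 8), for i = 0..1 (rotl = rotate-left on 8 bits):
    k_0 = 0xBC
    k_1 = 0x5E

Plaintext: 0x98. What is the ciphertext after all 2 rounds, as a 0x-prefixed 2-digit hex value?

s_0 = plaintext = 0x98
s_1 = Round(s_0, k_0) = 0x88
s_2 = Round(s_1, k_1) = 0x88

0x88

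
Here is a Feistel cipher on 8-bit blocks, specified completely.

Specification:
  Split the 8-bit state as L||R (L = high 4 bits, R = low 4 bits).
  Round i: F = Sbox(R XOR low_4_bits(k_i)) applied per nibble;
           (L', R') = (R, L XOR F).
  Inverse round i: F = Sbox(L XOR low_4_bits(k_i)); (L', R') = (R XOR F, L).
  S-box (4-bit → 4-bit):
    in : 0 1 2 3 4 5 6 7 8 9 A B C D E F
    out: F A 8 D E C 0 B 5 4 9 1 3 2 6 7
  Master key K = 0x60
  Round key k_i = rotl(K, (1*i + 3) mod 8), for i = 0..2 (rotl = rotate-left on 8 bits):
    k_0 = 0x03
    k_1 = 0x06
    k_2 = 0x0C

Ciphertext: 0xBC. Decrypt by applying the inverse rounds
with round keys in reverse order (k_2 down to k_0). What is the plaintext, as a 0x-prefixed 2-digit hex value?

s_0 = ciphertext = 0xBC
s_1 = InvRound(s_0, k_2) = 0x7B
s_2 = InvRound(s_1, k_1) = 0x17
s_3 = InvRound(s_2, k_0) = 0xF1

0xF1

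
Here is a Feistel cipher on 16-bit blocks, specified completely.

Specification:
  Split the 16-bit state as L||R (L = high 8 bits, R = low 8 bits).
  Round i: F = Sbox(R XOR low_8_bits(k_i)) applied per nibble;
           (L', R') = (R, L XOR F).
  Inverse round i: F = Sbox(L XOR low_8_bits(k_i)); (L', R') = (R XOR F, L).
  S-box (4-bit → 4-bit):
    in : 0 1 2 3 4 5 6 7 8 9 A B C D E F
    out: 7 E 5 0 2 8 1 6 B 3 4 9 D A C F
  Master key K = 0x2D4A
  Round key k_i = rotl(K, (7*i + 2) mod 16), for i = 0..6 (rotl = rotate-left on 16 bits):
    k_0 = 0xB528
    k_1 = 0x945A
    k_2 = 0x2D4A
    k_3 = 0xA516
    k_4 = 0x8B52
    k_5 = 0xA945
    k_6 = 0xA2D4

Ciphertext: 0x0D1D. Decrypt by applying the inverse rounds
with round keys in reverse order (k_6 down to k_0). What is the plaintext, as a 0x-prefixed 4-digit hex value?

s_0 = ciphertext = 0x0D1D
s_1 = InvRound(s_0, k_6) = 0xBE0D
s_2 = InvRound(s_1, k_5) = 0xF4BE
s_3 = InvRound(s_2, k_4) = 0xFFF4
s_4 = InvRound(s_3, k_3) = 0x37FF
s_5 = InvRound(s_4, k_2) = 0x9537
s_6 = InvRound(s_5, k_1) = 0xE895
s_7 = InvRound(s_6, k_0) = 0x42E8

0x42E8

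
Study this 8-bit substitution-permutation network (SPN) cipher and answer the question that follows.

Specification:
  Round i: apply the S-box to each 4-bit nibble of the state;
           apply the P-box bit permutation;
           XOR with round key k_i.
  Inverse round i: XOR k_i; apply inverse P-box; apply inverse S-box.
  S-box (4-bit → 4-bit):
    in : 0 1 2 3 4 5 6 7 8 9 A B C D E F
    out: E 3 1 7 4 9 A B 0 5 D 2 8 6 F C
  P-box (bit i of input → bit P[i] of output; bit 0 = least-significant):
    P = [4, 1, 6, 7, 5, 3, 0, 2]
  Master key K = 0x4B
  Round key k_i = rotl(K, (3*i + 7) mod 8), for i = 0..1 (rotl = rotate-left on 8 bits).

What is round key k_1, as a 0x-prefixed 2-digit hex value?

0x2D

K = 0x4B
k_0 = rotl(K, (3*0+7) mod 8) = rotl(K, 7) = 0xA5
k_1 = rotl(K, (3*1+7) mod 8) = rotl(K, 2) = 0x2D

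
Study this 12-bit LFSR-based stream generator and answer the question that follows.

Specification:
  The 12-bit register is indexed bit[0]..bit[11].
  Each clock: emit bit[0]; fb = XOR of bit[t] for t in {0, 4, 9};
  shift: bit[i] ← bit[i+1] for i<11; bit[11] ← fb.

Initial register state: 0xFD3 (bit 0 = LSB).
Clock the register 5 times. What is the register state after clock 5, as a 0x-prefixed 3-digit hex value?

reg_0 = 0xFD3
clock 1: out=1, reg = 0xFE9
clock 2: out=1, reg = 0x7F4
clock 3: out=0, reg = 0x3FA
clock 4: out=0, reg = 0x1FD
clock 5: out=1, reg = 0x0FE

0x0FE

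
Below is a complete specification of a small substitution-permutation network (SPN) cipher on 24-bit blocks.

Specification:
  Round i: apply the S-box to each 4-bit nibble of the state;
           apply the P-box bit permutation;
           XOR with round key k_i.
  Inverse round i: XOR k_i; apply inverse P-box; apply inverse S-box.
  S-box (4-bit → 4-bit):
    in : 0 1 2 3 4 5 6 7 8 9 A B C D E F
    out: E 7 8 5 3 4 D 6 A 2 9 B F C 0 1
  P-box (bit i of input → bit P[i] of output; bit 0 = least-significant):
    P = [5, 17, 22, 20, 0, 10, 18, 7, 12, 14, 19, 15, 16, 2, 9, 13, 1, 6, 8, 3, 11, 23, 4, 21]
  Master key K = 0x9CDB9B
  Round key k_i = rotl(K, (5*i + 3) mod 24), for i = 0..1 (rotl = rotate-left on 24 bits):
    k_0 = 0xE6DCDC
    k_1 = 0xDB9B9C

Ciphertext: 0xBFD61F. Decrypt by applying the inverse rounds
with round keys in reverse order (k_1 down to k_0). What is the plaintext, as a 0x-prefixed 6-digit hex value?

0x5DAF15

s_0 = ciphertext = 0xBFD61F
s_1 = InvRound(s_0, k_1) = 0xA3E9C5
s_2 = InvRound(s_1, k_0) = 0x5DAF15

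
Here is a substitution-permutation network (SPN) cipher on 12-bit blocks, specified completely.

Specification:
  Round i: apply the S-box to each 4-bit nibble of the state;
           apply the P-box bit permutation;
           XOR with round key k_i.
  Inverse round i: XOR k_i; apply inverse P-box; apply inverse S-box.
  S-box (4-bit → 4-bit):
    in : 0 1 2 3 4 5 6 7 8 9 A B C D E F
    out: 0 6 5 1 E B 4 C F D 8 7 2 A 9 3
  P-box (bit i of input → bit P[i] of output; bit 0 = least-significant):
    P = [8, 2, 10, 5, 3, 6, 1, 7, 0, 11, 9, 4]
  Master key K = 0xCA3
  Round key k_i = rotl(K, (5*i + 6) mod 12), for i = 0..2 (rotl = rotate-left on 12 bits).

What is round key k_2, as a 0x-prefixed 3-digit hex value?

K = 0xCA3
k_0 = rotl(K, (5*0+6) mod 12) = rotl(K, 6) = 0x8F2
k_1 = rotl(K, (5*1+6) mod 12) = rotl(K, 11) = 0xE51
k_2 = rotl(K, (5*2+6) mod 12) = rotl(K, 4) = 0xA3C

0xA3C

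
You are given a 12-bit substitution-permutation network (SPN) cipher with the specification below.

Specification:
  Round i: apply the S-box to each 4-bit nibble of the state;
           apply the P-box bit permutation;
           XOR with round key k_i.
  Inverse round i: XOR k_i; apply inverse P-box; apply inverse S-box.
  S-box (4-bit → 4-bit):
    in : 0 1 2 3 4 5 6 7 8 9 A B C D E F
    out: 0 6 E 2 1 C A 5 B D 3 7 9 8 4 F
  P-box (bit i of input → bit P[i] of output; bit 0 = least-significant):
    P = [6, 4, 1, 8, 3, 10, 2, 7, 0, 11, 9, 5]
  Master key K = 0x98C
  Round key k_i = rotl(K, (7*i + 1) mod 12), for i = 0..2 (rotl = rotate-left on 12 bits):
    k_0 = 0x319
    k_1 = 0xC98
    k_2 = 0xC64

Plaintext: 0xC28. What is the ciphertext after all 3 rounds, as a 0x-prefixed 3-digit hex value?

s_0 = plaintext = 0xC28
s_1 = Round(s_0, k_0) = 0x6EC
s_2 = Round(s_1, k_1) = 0x5FC
s_3 = Round(s_2, k_2) = 0xB88

0xB88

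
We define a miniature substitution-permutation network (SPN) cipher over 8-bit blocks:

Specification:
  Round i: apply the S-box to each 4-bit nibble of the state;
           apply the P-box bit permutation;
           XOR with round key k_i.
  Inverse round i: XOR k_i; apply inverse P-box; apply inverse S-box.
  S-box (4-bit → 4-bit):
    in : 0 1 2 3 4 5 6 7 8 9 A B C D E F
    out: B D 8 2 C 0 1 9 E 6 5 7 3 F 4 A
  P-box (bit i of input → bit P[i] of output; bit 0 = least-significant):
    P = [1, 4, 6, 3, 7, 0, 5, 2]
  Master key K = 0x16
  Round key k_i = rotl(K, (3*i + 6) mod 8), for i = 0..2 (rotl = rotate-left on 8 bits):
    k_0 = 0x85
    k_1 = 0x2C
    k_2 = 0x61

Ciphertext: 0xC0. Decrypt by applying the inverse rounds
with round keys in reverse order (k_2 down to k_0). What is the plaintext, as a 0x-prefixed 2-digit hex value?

0x51

s_0 = ciphertext = 0xC0
s_1 = InvRound(s_0, k_2) = 0xB5
s_2 = InvRound(s_1, k_1) = 0xCF
s_3 = InvRound(s_2, k_0) = 0x51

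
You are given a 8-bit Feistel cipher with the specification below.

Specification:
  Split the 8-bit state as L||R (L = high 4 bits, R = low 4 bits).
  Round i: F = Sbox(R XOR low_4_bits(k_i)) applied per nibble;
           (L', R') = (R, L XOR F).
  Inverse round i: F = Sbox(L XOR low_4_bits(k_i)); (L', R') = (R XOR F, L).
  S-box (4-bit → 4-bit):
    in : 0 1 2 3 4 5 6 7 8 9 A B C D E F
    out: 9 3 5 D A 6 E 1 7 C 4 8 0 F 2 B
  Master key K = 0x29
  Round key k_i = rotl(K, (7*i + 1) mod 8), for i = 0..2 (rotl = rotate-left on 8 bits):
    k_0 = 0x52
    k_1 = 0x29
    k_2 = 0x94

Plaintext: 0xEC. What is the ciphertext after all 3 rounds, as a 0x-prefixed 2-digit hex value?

s_0 = plaintext = 0xEC
s_1 = Round(s_0, k_0) = 0xCC
s_2 = Round(s_1, k_1) = 0xCA
s_3 = Round(s_2, k_2) = 0xAE

0xAE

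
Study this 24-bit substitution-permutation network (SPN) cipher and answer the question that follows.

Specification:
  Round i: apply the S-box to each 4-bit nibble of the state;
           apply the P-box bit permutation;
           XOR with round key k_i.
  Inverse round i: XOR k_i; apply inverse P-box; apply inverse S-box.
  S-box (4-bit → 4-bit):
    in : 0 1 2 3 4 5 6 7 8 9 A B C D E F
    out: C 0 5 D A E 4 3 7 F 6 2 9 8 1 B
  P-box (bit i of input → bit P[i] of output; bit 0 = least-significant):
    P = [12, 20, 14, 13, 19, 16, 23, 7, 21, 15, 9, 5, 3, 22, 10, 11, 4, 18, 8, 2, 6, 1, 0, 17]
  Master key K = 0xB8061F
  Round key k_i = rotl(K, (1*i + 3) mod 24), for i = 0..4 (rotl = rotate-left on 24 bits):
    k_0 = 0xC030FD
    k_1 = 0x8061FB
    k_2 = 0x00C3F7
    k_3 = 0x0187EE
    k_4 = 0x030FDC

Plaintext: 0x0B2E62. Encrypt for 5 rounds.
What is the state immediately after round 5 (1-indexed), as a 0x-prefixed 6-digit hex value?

0xEDA12F

s_0 = plaintext = 0x0B2E62
s_1 = Round(s_0, k_0) = 0x6664F4
s_2 = Round(s_1, k_1) = 0x99C45A
s_3 = Round(s_2, k_2) = 0x970A08
s_4 = Round(s_3, k_3) = 0x97593D
s_5 = Round(s_4, k_4) = 0xEDA12F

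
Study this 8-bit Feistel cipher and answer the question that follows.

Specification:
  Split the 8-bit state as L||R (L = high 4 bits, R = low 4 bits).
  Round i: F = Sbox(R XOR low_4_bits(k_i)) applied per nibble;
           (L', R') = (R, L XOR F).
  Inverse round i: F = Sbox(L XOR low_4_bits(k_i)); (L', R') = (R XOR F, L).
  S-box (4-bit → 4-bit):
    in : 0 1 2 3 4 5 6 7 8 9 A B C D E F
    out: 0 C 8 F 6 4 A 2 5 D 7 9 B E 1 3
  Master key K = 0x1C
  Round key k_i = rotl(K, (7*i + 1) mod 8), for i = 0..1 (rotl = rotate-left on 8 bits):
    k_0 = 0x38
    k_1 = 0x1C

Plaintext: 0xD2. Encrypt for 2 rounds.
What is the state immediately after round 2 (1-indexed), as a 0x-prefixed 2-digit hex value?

s_0 = plaintext = 0xD2
s_1 = Round(s_0, k_0) = 0x2A
s_2 = Round(s_1, k_1) = 0xA8

0xA8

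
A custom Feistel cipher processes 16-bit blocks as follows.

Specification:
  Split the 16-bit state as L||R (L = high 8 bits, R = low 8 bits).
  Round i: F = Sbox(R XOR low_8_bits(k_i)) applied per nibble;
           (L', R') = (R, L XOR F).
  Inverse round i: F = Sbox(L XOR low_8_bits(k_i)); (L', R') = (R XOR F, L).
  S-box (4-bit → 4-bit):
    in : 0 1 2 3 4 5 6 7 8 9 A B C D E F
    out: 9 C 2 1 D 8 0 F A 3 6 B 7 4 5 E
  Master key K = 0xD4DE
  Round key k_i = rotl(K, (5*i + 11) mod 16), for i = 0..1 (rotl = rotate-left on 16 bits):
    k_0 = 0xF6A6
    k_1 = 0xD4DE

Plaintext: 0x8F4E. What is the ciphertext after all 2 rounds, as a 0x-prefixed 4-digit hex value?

0xD5D5

s_0 = plaintext = 0x8F4E
s_1 = Round(s_0, k_0) = 0x4ED5
s_2 = Round(s_1, k_1) = 0xD5D5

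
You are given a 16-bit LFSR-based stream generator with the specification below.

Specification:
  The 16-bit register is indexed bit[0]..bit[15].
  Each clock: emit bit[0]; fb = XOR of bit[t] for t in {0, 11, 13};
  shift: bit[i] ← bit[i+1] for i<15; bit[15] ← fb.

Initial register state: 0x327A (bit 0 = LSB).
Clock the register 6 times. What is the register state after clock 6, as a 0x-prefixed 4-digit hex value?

0xD4C9

reg_0 = 0x327A
clock 1: out=0, reg = 0x993D
clock 2: out=1, reg = 0x4C9E
clock 3: out=0, reg = 0xA64F
clock 4: out=1, reg = 0x5327
clock 5: out=1, reg = 0xA993
clock 6: out=1, reg = 0xD4C9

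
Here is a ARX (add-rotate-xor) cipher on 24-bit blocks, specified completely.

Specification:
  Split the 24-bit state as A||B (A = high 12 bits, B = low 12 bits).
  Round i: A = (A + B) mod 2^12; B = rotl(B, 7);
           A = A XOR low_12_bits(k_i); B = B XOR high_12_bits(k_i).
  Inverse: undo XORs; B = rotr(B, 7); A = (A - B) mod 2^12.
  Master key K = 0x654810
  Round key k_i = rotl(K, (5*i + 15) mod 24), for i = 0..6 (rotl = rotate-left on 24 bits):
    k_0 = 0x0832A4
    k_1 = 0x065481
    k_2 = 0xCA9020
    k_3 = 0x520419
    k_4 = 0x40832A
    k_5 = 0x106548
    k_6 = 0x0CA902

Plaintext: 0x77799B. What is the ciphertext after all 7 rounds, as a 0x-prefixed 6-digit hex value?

0x45521C

s_0 = plaintext = 0x77799B
s_1 = Round(s_0, k_0) = 0x3B6D4F
s_2 = Round(s_1, k_1) = 0x58478F
s_3 = Round(s_2, k_2) = 0xD33B15
s_4 = Round(s_3, k_3) = 0xC51FF8
s_5 = Round(s_4, k_4) = 0xF63877
s_6 = Round(s_5, k_5) = 0x292AC5
s_7 = Round(s_6, k_6) = 0x45521C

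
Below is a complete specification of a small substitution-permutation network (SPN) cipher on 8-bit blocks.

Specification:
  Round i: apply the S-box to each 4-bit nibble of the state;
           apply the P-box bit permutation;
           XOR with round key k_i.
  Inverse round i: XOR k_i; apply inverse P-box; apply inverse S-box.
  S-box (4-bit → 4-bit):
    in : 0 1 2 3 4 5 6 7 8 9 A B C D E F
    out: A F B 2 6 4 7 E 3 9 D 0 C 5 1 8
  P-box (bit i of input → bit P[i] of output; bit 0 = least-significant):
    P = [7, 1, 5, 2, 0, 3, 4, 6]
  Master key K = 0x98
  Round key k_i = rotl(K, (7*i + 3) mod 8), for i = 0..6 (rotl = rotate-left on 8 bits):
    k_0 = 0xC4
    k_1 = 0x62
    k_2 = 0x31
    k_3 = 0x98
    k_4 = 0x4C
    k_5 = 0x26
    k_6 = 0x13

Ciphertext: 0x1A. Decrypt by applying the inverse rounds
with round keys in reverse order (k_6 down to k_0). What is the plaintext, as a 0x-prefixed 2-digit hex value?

s_0 = ciphertext = 0x1A
s_1 = InvRound(s_0, k_6) = 0x8B
s_2 = InvRound(s_1, k_5) = 0x8A
s_3 = InvRound(s_2, k_4) = 0xF2
s_4 = InvRound(s_3, k_3) = 0x04
s_5 = InvRound(s_4, k_2) = 0xDC
s_6 = InvRound(s_5, k_1) = 0x41
s_7 = InvRound(s_6, k_0) = 0xE9

0xE9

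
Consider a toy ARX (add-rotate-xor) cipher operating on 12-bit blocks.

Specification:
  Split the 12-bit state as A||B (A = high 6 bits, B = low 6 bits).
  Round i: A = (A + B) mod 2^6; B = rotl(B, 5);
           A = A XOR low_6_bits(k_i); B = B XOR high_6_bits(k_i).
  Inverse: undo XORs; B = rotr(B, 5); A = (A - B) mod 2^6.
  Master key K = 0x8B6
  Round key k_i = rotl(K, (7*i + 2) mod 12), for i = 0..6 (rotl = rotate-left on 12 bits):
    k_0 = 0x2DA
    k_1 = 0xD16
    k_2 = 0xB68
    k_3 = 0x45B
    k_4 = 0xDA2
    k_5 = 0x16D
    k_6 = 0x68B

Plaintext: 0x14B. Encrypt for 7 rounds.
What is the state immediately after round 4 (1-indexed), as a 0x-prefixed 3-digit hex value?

0x39F

s_0 = plaintext = 0x14B
s_1 = Round(s_0, k_0) = 0x2AE
s_2 = Round(s_1, k_1) = 0xBA3
s_3 = Round(s_2, k_2) = 0xE5C
s_4 = Round(s_3, k_3) = 0x39F
s_5 = Round(s_4, k_4) = 0x3D9
s_6 = Round(s_5, k_5) = 0x169
s_7 = Round(s_6, k_6) = 0x96E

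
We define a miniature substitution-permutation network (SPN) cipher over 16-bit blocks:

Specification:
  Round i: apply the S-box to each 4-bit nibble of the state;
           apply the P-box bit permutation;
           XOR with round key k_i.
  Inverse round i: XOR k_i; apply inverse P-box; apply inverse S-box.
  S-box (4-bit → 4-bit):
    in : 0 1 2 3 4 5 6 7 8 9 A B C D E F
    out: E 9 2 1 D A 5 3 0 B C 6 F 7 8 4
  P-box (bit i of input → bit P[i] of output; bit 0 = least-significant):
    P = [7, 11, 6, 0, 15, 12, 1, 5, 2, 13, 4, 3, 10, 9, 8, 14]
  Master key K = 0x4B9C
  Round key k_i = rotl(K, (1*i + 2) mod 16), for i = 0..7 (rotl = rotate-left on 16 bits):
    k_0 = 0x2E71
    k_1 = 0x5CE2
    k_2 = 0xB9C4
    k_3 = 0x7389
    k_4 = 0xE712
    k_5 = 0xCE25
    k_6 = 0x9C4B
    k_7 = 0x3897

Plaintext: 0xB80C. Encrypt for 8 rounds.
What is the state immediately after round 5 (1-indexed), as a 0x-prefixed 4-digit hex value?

s_0 = plaintext = 0xB80C
s_1 = Round(s_0, k_0) = 0x3592
s_2 = Round(s_1, k_1) = 0xE0CA
s_3 = Round(s_2, k_2) = 0x49BF
s_4 = Round(s_3, k_3) = 0x06C7
s_5 = Round(s_4, k_4) = 0x3CA4
s_6 = Round(s_5, k_5) = 0xEADA
s_7 = Round(s_6, k_6) = 0x4C10
s_8 = Round(s_7, k_7) = 0xD5EA

0x3CA4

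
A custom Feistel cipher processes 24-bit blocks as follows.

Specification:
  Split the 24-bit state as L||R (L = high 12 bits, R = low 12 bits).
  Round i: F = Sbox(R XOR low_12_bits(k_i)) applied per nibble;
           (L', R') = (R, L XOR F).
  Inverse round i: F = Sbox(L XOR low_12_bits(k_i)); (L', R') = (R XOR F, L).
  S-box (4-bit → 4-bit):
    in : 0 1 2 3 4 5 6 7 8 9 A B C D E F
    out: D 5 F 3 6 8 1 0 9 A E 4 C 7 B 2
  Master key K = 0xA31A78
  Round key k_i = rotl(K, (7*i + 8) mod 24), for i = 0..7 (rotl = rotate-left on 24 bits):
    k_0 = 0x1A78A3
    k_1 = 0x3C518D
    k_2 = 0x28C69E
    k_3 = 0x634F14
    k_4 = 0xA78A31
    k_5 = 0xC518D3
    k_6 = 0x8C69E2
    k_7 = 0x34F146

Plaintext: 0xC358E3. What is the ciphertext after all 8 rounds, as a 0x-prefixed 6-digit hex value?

s_0 = plaintext = 0xC358E3
s_1 = Round(s_0, k_0) = 0x8E3158
s_2 = Round(s_1, k_1) = 0x15859B
s_3 = Round(s_2, k_2) = 0x59B280
s_4 = Round(s_3, k_3) = 0x28023D
s_5 = Round(s_4, k_4) = 0x23DB5C
s_6 = Round(s_5, k_5) = 0xB5C1AF
s_7 = Round(s_6, k_6) = 0x1AF23B
s_8 = Round(s_7, k_7) = 0x23B2A8

0x23B2A8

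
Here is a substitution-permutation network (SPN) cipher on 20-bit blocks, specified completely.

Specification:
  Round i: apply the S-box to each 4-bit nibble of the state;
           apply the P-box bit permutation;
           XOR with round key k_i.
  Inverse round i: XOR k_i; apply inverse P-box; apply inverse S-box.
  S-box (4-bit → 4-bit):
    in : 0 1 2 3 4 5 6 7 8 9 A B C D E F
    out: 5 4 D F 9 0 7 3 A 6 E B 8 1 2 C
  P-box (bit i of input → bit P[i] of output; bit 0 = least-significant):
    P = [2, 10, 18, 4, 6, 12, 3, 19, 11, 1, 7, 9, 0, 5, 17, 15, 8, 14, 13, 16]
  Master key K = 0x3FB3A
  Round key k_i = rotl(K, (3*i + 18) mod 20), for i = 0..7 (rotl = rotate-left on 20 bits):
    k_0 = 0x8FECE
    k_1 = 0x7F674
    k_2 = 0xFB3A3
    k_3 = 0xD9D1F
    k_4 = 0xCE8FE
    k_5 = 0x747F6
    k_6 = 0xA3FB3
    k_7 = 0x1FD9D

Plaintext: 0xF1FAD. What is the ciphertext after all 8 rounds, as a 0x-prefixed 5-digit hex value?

s_0 = plaintext = 0xF1FAD
s_1 = Round(s_0, k_0) = 0x3CC42
s_2 = Round(s_1, k_1) = 0xA1520
s_3 = Round(s_2, k_2) = 0x0D3EF
s_4 = Round(s_3, k_3) = 0x9A68C
s_5 = Round(s_4, k_4) = 0x6104C
s_6 = Round(s_5, k_5) = 0xD2E26
s_7 = Round(s_6, k_6) = 0x4BAFC
s_8 = Round(s_7, k_7) = 0x87E26

0x87E26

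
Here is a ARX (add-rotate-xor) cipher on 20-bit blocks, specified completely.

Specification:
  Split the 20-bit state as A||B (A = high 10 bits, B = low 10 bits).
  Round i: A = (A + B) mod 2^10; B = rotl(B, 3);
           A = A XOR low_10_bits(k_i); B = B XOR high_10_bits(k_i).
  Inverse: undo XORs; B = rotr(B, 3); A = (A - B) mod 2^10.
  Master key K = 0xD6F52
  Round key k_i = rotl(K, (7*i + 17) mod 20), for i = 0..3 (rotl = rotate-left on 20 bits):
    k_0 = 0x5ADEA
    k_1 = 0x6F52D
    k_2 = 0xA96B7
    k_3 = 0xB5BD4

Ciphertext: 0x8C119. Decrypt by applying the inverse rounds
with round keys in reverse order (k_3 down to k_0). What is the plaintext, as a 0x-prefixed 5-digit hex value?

0x1F4C3

s_0 = ciphertext = 0x8C119
s_1 = InvRound(s_0, k_3) = 0x7AFF9
s_2 = InvRound(s_1, k_2) = 0x4C62B
s_3 = InvRound(s_2, k_1) = 0x2AB72
s_4 = InvRound(s_3, k_0) = 0x1F4C3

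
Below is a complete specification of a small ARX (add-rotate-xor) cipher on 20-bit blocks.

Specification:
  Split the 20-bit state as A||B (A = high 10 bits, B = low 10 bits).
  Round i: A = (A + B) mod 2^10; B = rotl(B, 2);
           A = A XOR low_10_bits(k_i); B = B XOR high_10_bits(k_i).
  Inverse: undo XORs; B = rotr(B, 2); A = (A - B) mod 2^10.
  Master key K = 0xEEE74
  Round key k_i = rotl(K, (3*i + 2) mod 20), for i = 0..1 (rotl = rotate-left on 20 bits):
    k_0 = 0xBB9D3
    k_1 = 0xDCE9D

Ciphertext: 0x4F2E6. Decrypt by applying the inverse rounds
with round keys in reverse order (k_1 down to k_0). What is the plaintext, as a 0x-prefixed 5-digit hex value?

0x037E2

s_0 = ciphertext = 0x4F2E6
s_1 = InvRound(s_0, k_1) = 0x8F165
s_2 = InvRound(s_1, k_0) = 0x037E2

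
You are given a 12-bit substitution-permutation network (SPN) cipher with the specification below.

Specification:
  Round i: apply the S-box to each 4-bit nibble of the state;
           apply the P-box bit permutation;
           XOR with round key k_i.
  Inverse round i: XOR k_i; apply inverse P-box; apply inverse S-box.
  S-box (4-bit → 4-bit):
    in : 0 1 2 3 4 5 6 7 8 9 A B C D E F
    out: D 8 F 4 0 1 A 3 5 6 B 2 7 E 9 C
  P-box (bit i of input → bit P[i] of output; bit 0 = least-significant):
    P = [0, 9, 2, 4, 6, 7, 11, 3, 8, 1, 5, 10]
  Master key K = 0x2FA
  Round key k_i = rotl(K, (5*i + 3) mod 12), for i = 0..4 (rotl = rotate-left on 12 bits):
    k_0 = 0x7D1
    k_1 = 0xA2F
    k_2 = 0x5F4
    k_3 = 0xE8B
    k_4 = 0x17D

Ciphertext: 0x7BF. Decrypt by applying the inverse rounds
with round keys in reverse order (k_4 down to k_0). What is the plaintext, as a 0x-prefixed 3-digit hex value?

0x01A

s_0 = ciphertext = 0x7BF
s_1 = InvRound(s_0, k_4) = 0x67B
s_2 = InvRound(s_1, k_3) = 0x3C1
s_3 = InvRound(s_2, k_2) = 0xF42
s_4 = InvRound(s_3, k_1) = 0x0E8
s_5 = InvRound(s_4, k_0) = 0x01A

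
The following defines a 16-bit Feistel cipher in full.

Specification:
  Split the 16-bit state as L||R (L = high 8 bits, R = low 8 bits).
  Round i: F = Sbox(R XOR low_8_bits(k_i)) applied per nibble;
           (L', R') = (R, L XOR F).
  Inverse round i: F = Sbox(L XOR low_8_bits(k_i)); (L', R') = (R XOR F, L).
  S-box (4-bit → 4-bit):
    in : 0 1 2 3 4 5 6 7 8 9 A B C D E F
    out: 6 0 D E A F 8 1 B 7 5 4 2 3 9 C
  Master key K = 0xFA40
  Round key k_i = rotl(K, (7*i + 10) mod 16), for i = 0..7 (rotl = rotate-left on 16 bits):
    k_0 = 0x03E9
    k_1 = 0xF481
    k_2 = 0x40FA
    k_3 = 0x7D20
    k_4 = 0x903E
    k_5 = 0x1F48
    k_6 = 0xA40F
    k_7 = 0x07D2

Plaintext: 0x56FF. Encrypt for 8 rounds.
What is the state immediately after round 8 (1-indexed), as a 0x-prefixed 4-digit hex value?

0x0C27

s_0 = plaintext = 0x56FF
s_1 = Round(s_0, k_0) = 0xFF5E
s_2 = Round(s_1, k_1) = 0x5EC3
s_3 = Round(s_2, k_2) = 0xC3B9
s_4 = Round(s_3, k_3) = 0xB9B4
s_5 = Round(s_4, k_4) = 0xB40C
s_6 = Round(s_5, k_5) = 0x0C1E
s_7 = Round(s_6, k_6) = 0x1E0C
s_8 = Round(s_7, k_7) = 0x0C27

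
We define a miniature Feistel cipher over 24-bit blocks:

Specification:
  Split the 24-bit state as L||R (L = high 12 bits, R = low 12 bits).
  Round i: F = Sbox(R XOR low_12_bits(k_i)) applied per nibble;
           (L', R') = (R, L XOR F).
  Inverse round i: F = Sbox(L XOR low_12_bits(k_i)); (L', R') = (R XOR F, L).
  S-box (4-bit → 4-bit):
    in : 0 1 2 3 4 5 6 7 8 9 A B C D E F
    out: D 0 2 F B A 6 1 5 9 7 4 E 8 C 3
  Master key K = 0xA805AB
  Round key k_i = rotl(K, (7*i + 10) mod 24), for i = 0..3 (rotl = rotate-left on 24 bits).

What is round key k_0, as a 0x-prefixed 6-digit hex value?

K = 0xA805AB
k_0 = rotl(K, (7*0+10) mod 24) = rotl(K, 10) = 0x16AEA0

0x16AEA0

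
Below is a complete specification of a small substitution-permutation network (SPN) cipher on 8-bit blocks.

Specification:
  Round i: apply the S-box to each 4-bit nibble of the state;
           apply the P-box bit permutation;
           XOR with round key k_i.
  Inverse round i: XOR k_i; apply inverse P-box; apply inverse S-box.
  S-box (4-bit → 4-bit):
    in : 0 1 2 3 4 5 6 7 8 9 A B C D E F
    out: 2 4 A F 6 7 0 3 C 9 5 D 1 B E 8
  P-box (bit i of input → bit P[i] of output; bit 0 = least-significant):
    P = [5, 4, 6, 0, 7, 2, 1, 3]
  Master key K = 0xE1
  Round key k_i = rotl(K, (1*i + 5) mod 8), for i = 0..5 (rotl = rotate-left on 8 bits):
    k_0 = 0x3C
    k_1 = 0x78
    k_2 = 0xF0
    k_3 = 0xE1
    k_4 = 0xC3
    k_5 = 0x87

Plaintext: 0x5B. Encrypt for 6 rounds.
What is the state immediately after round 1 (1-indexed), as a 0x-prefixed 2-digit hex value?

0xDB

s_0 = plaintext = 0x5B
s_1 = Round(s_0, k_0) = 0xDB
s_2 = Round(s_1, k_1) = 0x95
s_3 = Round(s_2, k_2) = 0x08
s_4 = Round(s_3, k_3) = 0xA4
s_5 = Round(s_4, k_4) = 0x11
s_6 = Round(s_5, k_5) = 0xC5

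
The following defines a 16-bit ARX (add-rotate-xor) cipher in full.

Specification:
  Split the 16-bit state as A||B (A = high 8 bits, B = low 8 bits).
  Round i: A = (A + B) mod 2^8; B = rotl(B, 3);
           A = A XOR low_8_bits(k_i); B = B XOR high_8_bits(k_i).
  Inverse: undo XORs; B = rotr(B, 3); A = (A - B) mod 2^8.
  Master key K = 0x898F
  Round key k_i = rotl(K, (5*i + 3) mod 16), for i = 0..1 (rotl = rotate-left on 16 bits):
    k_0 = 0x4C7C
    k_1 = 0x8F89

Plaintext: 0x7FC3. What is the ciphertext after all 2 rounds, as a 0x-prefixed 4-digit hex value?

s_0 = plaintext = 0x7FC3
s_1 = Round(s_0, k_0) = 0x3E52
s_2 = Round(s_1, k_1) = 0x191D

0x191D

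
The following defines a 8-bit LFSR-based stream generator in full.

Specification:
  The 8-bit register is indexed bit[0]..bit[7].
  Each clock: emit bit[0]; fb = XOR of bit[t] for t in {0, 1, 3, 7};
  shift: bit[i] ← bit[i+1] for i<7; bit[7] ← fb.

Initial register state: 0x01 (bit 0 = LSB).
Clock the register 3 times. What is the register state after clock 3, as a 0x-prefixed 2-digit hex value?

reg_0 = 0x01
clock 1: out=1, reg = 0x80
clock 2: out=0, reg = 0xC0
clock 3: out=0, reg = 0xE0

0xE0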